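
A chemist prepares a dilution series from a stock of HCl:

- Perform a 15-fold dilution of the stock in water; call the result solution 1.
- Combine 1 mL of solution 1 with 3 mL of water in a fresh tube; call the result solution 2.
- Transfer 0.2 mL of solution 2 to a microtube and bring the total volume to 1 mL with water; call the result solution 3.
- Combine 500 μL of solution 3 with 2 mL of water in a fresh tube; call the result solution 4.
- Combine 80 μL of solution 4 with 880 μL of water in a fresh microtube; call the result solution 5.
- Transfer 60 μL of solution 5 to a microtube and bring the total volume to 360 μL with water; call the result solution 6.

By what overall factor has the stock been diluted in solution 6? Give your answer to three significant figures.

1.08 × 10^5

Step 1: 15-fold → factor 15
Step 2: 1 mL + 3 mL = 4 mL total → factor 4/1 = 4
Step 3: 0.2 mL brought to 1 mL → factor 1/0.2 = 5
Step 4: 500 μL + 2 mL = 2500 μL total → factor 2500/500 = 5
Step 5: 80 μL + 880 μL = 960 μL total → factor 960/80 = 12
Step 6: 60 μL brought to 360 μL → factor 360/60 = 6
Overall dilution factor = 15 × 4 × 5 × 5 × 12 × 6 = 1.08 × 10^5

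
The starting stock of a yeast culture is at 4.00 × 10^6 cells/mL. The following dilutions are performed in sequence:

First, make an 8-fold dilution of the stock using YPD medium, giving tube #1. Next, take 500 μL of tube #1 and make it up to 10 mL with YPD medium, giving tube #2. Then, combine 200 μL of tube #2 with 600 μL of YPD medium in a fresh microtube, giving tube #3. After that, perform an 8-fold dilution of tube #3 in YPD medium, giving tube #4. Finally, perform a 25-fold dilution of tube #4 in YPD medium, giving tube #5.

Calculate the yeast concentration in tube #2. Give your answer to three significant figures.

2.50 × 10^4 cells/mL

Step 1: 8-fold → factor 8
Step 2: 500 μL brought to 10 mL → factor 10000/500 = 20
Dilution factor through tube #2 = 8 × 20 = 160
[tube #2] = 4.00 × 10^6 cells/mL / 160 = 2.50 × 10^4 cells/mL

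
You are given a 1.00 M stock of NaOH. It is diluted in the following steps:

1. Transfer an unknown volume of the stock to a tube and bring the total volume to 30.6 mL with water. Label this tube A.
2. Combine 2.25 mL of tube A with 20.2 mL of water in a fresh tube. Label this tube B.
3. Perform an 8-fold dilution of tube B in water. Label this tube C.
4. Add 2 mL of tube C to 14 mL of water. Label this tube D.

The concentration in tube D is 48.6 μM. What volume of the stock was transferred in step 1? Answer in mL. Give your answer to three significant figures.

Step 1: v brought to 30.6 mL → factor = 30.6 mL/v
Step 2: 2.25 mL + 20.2 mL = 22.45 mL total → factor 22.45/2.25 = 9.9778
Step 3: 8-fold → factor 8
Step 4: 2 mL + 14 mL = 16 mL total → factor 16/2 = 8
Product of known-step factors = 638.58
Overall factor = 1.00 M / (48.6 μM) = 20576
Step-1 factor = 20576 / 638.58 = 32.222
v = 30.6 mL / 32.222 = 0.950 mL

0.950 mL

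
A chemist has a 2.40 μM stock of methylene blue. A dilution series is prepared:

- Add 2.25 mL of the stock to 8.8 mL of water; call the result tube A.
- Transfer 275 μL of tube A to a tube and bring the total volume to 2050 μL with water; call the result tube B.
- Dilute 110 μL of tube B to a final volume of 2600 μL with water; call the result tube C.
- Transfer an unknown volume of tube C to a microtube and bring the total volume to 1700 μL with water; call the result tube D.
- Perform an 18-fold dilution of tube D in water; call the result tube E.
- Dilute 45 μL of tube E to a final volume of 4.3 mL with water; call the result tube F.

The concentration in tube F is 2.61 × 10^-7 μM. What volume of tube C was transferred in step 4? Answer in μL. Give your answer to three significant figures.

Step 1: 2.25 mL + 8.8 mL = 11.05 mL total → factor 11.05/2.25 = 4.9111
Step 2: 275 μL brought to 2050 μL → factor 2050/275 = 7.4545
Step 3: 110 μL brought to 2600 μL → factor 2600/110 = 23.636
Step 4: v brought to 1700 μL → factor = 1700 μL/v
Step 5: 18-fold → factor 18
Step 6: 45 μL brought to 4.3 mL → factor 4300/45 = 95.556
Product of known-step factors = 1.4884 × 10^6
Overall factor = 2.40 μM / (2.61 × 10^-7 μM) = 9.1954 × 10^6
Step-4 factor = 9.1954 × 10^6 / 1.4884 × 10^6 = 6.1782
v = 1700 μL / 6.1782 = 275 μL

275 μL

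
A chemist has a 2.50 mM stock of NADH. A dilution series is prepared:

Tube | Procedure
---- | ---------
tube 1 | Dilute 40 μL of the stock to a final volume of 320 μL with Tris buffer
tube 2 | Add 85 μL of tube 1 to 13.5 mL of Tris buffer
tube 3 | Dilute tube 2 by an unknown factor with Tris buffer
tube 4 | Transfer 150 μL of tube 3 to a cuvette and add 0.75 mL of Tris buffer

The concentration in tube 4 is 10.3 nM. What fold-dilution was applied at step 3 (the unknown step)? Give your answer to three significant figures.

31.6-fold

Step 1: 40 μL brought to 320 μL → factor 320/40 = 8
Step 2: 85 μL + 13.5 mL = 13585 μL total → factor 13585/85 = 159.82
Step 3: unknown factor x
Step 4: 150 μL + 0.75 mL = 900 μL total → factor 900/150 = 6
Product of known-step factors = 7671.5
Overall factor = 2.50 mM / (10.3 nM) = 2.4272 × 10^5
x = 2.4272 × 10^5 / 7671.5 = 31.6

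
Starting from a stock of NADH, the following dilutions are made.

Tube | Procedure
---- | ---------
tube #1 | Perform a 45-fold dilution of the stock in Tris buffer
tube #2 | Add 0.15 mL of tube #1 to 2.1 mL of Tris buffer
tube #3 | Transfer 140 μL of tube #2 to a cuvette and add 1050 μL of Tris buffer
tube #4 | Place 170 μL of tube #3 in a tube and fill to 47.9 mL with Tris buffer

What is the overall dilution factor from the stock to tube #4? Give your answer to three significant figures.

Step 1: 45-fold → factor 45
Step 2: 0.15 mL + 2.1 mL = 2.25 mL total → factor 2.25/0.15 = 15
Step 3: 140 μL + 1050 μL = 1190 μL total → factor 1190/140 = 8.5
Step 4: 170 μL brought to 47.9 mL → factor 47900/170 = 281.76
Overall dilution factor = 45 × 15 × 8.5 × 281.76 = 1.6166 × 10^6

1.62 × 10^6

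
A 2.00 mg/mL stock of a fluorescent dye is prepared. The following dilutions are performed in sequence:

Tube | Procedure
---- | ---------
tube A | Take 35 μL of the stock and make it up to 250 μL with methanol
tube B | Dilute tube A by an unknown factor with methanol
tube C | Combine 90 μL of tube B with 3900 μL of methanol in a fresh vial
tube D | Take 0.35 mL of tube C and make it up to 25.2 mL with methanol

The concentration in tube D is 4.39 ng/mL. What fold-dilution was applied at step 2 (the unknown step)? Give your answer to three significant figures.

Step 1: 35 μL brought to 250 μL → factor 250/35 = 7.1429
Step 2: unknown factor x
Step 3: 90 μL + 3900 μL = 3990 μL total → factor 3990/90 = 44.333
Step 4: 0.35 mL brought to 25.2 mL → factor 25.2/0.35 = 72
Product of known-step factors = 22800
Overall factor = 2.00 mg/mL / (4.39 ng/mL) = 4.5558 × 10^5
x = 4.5558 × 10^5 / 22800 = 20.0

20.0-fold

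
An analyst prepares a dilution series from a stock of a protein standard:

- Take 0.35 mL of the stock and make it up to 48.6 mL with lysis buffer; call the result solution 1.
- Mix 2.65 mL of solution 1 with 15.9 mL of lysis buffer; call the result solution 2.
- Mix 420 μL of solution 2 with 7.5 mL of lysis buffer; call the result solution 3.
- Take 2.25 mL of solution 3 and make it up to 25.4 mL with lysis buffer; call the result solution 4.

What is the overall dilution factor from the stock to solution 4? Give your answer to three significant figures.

Step 1: 0.35 mL brought to 48.6 mL → factor 48.6/0.35 = 138.86
Step 2: 2.65 mL + 15.9 mL = 18.55 mL total → factor 18.55/2.65 = 7
Step 3: 420 μL + 7.5 mL = 7920 μL total → factor 7920/420 = 18.857
Step 4: 2.25 mL brought to 25.4 mL → factor 25.4/2.25 = 11.289
Overall dilution factor = 138.86 × 7 × 18.857 × 11.289 = 2.0692 × 10^5

2.07 × 10^5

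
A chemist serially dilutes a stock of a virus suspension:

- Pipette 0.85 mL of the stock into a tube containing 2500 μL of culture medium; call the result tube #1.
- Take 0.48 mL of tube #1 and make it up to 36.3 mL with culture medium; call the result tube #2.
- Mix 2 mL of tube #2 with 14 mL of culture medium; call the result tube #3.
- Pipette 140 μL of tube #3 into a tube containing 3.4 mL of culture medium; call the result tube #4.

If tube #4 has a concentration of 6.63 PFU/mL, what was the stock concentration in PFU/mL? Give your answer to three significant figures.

Step 1: 0.85 mL + 2500 μL = 3.35 mL total → factor 3.35/0.85 = 3.9412
Step 2: 0.48 mL brought to 36.3 mL → factor 36.3/0.48 = 75.625
Step 3: 2 mL + 14 mL = 16 mL total → factor 16/2 = 8
Step 4: 140 μL + 3.4 mL = 3540 μL total → factor 3540/140 = 25.286
Overall dilution factor = 3.9412 × 75.625 × 8 × 25.286 = 60292
Stock = 6.63 PFU/mL × 60292 = 4.00 × 10^5 PFU/mL

4.00 × 10^5 PFU/mL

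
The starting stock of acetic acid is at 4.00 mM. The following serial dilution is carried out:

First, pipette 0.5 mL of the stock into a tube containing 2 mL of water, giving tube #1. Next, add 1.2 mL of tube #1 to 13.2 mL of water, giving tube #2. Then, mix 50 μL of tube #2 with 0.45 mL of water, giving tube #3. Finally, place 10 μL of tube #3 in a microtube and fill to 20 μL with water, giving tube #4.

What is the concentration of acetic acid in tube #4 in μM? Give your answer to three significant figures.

3.33 μM

Step 1: 0.5 mL + 2 mL = 2.5 mL total → factor 2.5/0.5 = 5
Step 2: 1.2 mL + 13.2 mL = 14.4 mL total → factor 14.4/1.2 = 12
Step 3: 50 μL + 0.45 mL = 500 μL total → factor 500/50 = 10
Step 4: 10 μL brought to 20 μL → factor 20/10 = 2
Overall dilution factor = 5 × 12 × 10 × 2 = 1200
Final = 4.00 mM / 1200 = 0.003333 mM = 3.33 μM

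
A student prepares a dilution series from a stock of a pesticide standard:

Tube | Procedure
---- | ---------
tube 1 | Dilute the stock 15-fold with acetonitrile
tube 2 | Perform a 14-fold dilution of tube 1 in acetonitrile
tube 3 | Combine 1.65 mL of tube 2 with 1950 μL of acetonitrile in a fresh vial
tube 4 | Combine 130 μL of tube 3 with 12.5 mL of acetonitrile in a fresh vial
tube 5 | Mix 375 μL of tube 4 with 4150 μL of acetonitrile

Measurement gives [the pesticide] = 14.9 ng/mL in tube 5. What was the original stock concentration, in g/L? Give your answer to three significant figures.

8.00 g/L

Step 1: 15-fold → factor 15
Step 2: 14-fold → factor 14
Step 3: 1.65 mL + 1950 μL = 3.6 mL total → factor 3.6/1.65 = 2.1818
Step 4: 130 μL + 12.5 mL = 12630 μL total → factor 12630/130 = 97.154
Step 5: 375 μL + 4150 μL = 4525 μL total → factor 4525/375 = 12.067
Overall dilution factor = 15 × 14 × 2.1818 × 97.154 × 12.067 = 5.3714 × 10^5
Stock = 14.9 ng/mL × 5.3714 × 10^5 = 8.003 × 10^6 ng/mL = 8.00 g/L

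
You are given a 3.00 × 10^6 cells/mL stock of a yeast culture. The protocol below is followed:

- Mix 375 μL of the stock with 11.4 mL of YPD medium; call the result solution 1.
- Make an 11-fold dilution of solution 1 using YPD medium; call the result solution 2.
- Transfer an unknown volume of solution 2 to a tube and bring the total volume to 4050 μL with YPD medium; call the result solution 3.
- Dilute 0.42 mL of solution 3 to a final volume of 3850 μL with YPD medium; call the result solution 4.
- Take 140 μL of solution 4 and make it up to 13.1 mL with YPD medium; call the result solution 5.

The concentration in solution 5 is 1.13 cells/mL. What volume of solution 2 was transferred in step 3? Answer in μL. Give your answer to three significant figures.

Step 1: 375 μL + 11.4 mL = 11775 μL total → factor 11775/375 = 31.4
Step 2: 11-fold → factor 11
Step 3: v brought to 4050 μL → factor = 4050 μL/v
Step 4: 0.42 mL brought to 3850 μL → factor 3.85/0.42 = 9.1667
Step 5: 140 μL brought to 13.1 mL → factor 13100/140 = 93.571
Product of known-step factors = 2.9626 × 10^5
Overall factor = 3.00 × 10^6 cells/mL / (1.13 cells/mL) = 2.6549 × 10^6
Step-3 factor = 2.6549 × 10^6 / 2.9626 × 10^5 = 8.9612
v = 4050 μL / 8.9612 = 452 μL

452 μL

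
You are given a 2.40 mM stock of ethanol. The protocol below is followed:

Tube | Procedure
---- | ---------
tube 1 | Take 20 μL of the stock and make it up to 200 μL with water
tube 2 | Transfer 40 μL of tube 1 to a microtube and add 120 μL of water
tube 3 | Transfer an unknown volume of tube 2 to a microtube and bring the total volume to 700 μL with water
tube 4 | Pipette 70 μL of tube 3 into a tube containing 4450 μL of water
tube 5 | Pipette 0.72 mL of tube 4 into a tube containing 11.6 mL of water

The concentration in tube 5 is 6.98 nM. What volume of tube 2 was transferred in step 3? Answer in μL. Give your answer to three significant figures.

90.0 μL

Step 1: 20 μL brought to 200 μL → factor 200/20 = 10
Step 2: 40 μL + 120 μL = 160 μL total → factor 160/40 = 4
Step 3: v brought to 700 μL → factor = 700 μL/v
Step 4: 70 μL + 4450 μL = 4520 μL total → factor 4520/70 = 64.571
Step 5: 0.72 mL + 11.6 mL = 12.32 mL total → factor 12.32/0.72 = 17.111
Product of known-step factors = 44196
Overall factor = 2.40 mM / (6.98 nM) = 3.4384 × 10^5
Step-3 factor = 3.4384 × 10^5 / 44196 = 7.78
v = 700 μL / 7.78 = 90.0 μL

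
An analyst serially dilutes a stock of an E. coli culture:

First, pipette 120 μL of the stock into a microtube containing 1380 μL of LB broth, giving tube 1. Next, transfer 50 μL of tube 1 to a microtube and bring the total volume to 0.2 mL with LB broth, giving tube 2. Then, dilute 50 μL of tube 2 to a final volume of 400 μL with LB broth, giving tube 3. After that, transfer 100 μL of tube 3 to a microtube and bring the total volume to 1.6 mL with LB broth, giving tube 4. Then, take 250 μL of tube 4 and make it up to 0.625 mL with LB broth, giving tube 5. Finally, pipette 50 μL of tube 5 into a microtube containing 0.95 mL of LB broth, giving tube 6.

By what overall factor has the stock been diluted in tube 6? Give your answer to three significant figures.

3.20 × 10^5

Step 1: 120 μL + 1380 μL = 1500 μL total → factor 1500/120 = 12.5
Step 2: 50 μL brought to 0.2 mL → factor 200/50 = 4
Step 3: 50 μL brought to 400 μL → factor 400/50 = 8
Step 4: 100 μL brought to 1.6 mL → factor 1600/100 = 16
Step 5: 250 μL brought to 0.625 mL → factor 625/250 = 2.5
Step 6: 50 μL + 0.95 mL = 1000 μL total → factor 1000/50 = 20
Overall dilution factor = 12.5 × 4 × 8 × 16 × 2.5 × 20 = 3.2 × 10^5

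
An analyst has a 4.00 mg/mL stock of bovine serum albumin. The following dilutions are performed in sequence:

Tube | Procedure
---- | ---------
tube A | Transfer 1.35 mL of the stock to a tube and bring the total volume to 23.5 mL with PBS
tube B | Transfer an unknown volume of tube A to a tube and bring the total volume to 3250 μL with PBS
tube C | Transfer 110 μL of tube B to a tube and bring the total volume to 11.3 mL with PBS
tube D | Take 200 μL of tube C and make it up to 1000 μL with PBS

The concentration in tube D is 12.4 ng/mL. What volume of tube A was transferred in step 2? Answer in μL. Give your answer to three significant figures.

Step 1: 1.35 mL brought to 23.5 mL → factor 23.5/1.35 = 17.407
Step 2: v brought to 3250 μL → factor = 3250 μL/v
Step 3: 110 μL brought to 11.3 mL → factor 11300/110 = 102.73
Step 4: 200 μL brought to 1000 μL → factor 1000/200 = 5
Product of known-step factors = 8941.1
Overall factor = 4.00 mg/mL / (12.4 ng/mL) = 3.2258 × 10^5
Step-2 factor = 3.2258 × 10^5 / 8941.1 = 36.078
v = 3250 μL / 36.078 = 90.1 μL

90.1 μL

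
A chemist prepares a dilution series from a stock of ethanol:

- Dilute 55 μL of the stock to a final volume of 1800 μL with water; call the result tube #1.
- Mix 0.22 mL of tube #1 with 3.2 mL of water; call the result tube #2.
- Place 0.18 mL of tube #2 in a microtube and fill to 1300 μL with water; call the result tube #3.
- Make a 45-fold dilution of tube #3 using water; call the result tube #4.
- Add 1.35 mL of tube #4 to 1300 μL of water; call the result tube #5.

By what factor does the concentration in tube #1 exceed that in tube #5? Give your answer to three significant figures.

9.92 × 10^3

Step 1: 55 μL brought to 1800 μL → factor 1800/55 = 32.727
Step 2: 0.22 mL + 3.2 mL = 3.42 mL total → factor 3.42/0.22 = 15.545
Step 3: 0.18 mL brought to 1300 μL → factor 1.3/0.18 = 7.2222
Step 4: 45-fold → factor 45
Step 5: 1.35 mL + 1300 μL = 2.65 mL total → factor 2.65/1.35 = 1.963
Dilution factor to tube #1 = 32.727; to tube #5 = 3.2457 × 10^5
[tube #1]/[tube #5] = (factor to tube #5)/(factor to tube #1) = 3.2457 × 10^5/32.727 = 9.92 × 10^3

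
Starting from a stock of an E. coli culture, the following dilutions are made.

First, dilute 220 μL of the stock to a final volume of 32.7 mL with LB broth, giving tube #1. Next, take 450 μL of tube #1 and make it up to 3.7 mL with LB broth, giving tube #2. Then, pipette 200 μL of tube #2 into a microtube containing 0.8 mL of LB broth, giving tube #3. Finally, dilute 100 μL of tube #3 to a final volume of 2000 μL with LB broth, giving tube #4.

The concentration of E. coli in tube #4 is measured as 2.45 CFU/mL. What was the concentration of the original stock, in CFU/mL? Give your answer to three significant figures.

2.99 × 10^5 CFU/mL

Step 1: 220 μL brought to 32.7 mL → factor 32700/220 = 148.64
Step 2: 450 μL brought to 3.7 mL → factor 3700/450 = 8.2222
Step 3: 200 μL + 0.8 mL = 1000 μL total → factor 1000/200 = 5
Step 4: 100 μL brought to 2000 μL → factor 2000/100 = 20
Overall dilution factor = 148.64 × 8.2222 × 5 × 20 = 1.2221 × 10^5
Stock = 2.45 CFU/mL × 1.2221 × 10^5 = 2.99 × 10^5 CFU/mL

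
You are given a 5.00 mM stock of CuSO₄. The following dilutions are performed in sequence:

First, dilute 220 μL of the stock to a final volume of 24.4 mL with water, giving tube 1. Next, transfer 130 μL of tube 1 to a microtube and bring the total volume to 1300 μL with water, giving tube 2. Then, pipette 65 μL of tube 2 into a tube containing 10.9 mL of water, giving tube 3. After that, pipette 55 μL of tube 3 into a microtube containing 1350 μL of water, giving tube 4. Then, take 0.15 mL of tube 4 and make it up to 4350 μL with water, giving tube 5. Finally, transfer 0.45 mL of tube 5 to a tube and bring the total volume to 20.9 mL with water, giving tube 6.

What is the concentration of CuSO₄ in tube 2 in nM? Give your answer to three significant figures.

4.51 × 10^3 nM

Step 1: 220 μL brought to 24.4 mL → factor 24400/220 = 110.91
Step 2: 130 μL brought to 1300 μL → factor 1300/130 = 10
Dilution factor through tube 2 = 110.91 × 10 = 1109.1
[tube 2] = 5.00 mM / 1109.1 = 0.004508 mM = 4.51 × 10^3 nM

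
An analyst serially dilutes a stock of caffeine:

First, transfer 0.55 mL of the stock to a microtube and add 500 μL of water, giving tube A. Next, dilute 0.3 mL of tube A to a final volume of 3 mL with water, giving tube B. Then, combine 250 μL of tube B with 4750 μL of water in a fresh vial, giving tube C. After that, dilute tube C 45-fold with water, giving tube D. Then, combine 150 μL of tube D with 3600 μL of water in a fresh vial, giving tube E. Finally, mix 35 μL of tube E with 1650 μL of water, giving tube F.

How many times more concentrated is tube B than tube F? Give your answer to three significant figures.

Step 1: 0.55 mL + 500 μL = 1.05 mL total → factor 1.05/0.55 = 1.9091
Step 2: 0.3 mL brought to 3 mL → factor 3/0.3 = 10
Step 3: 250 μL + 4750 μL = 5000 μL total → factor 5000/250 = 20
Step 4: 45-fold → factor 45
Step 5: 150 μL + 3600 μL = 3750 μL total → factor 3750/150 = 25
Step 6: 35 μL + 1650 μL = 1685 μL total → factor 1685/35 = 48.143
Dilution factor to tube B = 19.091; to tube F = 2.068 × 10^7
[tube B]/[tube F] = (factor to tube F)/(factor to tube B) = 2.068 × 10^7/19.091 = 1.08 × 10^6

1.08 × 10^6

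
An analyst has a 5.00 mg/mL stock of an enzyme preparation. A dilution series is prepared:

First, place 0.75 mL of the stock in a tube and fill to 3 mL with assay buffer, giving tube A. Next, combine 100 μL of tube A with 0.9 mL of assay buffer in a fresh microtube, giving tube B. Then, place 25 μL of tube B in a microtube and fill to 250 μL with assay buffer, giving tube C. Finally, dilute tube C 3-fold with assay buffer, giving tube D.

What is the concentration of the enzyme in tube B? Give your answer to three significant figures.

0.125 mg/mL

Step 1: 0.75 mL brought to 3 mL → factor 3/0.75 = 4
Step 2: 100 μL + 0.9 mL = 1000 μL total → factor 1000/100 = 10
Dilution factor through tube B = 4 × 10 = 40
[tube B] = 5.00 mg/mL / 40 = 0.125 mg/mL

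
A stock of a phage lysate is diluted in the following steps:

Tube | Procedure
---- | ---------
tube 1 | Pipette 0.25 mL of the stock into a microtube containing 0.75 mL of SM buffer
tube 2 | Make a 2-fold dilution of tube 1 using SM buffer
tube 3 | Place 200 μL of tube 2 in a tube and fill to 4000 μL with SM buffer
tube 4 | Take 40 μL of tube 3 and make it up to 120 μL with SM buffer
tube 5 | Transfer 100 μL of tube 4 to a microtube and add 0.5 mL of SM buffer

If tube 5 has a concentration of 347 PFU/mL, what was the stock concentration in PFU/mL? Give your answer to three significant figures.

Step 1: 0.25 mL + 0.75 mL = 1 mL total → factor 1/0.25 = 4
Step 2: 2-fold → factor 2
Step 3: 200 μL brought to 4000 μL → factor 4000/200 = 20
Step 4: 40 μL brought to 120 μL → factor 120/40 = 3
Step 5: 100 μL + 0.5 mL = 600 μL total → factor 600/100 = 6
Overall dilution factor = 4 × 2 × 20 × 3 × 6 = 2880
Stock = 347 PFU/mL × 2880 = 9.99 × 10^5 PFU/mL

9.99 × 10^5 PFU/mL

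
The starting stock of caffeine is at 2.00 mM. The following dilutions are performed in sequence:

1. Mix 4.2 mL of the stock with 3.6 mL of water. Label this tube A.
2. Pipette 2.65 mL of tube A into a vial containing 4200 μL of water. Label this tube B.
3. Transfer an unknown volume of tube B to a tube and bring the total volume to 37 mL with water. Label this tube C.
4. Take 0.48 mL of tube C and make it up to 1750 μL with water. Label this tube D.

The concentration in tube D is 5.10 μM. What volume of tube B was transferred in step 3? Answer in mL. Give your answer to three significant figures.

Step 1: 4.2 mL + 3.6 mL = 7.8 mL total → factor 7.8/4.2 = 1.8571
Step 2: 2.65 mL + 4200 μL = 6.85 mL total → factor 6.85/2.65 = 2.5849
Step 3: v brought to 37 mL → factor = 37 mL/v
Step 4: 0.48 mL brought to 1750 μL → factor 1.75/0.48 = 3.6458
Product of known-step factors = 17.502
Overall factor = 2.00 mM / (5.10 μM) = 392.16
Step-3 factor = 392.16 / 17.502 = 22.406
v = 37 mL / 22.406 = 1.65 mL

1.65 mL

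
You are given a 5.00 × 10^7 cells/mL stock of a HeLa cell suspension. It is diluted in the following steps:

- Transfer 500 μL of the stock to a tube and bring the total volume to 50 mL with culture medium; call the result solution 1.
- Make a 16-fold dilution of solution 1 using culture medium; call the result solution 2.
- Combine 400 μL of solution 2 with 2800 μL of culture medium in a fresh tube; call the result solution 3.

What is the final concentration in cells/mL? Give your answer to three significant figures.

3.91 × 10^3 cells/mL

Step 1: 500 μL brought to 50 mL → factor 50000/500 = 100
Step 2: 16-fold → factor 16
Step 3: 400 μL + 2800 μL = 3200 μL total → factor 3200/400 = 8
Overall dilution factor = 100 × 16 × 8 = 12800
Final = 5.00 × 10^7 cells/mL / 12800 = 3.91 × 10^3 cells/mL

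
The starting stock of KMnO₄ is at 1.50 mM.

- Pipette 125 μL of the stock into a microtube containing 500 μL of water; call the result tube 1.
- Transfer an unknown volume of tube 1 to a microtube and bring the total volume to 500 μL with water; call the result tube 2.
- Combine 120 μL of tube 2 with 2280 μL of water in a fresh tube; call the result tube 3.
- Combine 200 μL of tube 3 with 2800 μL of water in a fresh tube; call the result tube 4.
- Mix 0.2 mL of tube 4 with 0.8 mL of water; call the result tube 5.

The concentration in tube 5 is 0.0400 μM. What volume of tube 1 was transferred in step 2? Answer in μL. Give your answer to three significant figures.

100 μL

Step 1: 125 μL + 500 μL = 625 μL total → factor 625/125 = 5
Step 2: v brought to 500 μL → factor = 500 μL/v
Step 3: 120 μL + 2280 μL = 2400 μL total → factor 2400/120 = 20
Step 4: 200 μL + 2800 μL = 3000 μL total → factor 3000/200 = 15
Step 5: 0.2 mL + 0.8 mL = 1 mL total → factor 1/0.2 = 5
Product of known-step factors = 7500
Overall factor = 1.50 mM / (0.0400 μM) = 37500
Step-2 factor = 37500 / 7500 = 5
v = 500 μL / 5 = 100 μL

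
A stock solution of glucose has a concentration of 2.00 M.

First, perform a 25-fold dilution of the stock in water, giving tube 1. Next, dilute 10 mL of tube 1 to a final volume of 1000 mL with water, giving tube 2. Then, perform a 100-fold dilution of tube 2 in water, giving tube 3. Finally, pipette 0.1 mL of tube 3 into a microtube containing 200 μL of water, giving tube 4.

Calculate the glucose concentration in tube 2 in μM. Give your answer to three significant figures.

Step 1: 25-fold → factor 25
Step 2: 10 mL brought to 1000 mL → factor 1000/10 = 100
Dilution factor through tube 2 = 25 × 100 = 2500
[tube 2] = 2.00 M / 2500 = 0.0008000 M = 800 μM

800 μM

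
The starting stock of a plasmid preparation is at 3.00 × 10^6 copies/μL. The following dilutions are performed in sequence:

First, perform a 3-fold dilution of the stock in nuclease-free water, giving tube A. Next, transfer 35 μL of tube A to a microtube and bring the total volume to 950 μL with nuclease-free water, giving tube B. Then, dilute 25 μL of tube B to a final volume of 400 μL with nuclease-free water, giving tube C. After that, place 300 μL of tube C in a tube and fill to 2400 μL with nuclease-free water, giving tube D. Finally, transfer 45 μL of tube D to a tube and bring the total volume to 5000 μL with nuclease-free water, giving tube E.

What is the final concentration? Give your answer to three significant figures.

Step 1: 3-fold → factor 3
Step 2: 35 μL brought to 950 μL → factor 950/35 = 27.143
Step 3: 25 μL brought to 400 μL → factor 400/25 = 16
Step 4: 300 μL brought to 2400 μL → factor 2400/300 = 8
Step 5: 45 μL brought to 5000 μL → factor 5000/45 = 111.11
Overall dilution factor = 3 × 27.143 × 16 × 8 × 111.11 = 1.1581 × 10^6
Final = 3.00 × 10^6 copies/μL / 1.1581 × 10^6 = 2.59 copies/μL

2.59 copies/μL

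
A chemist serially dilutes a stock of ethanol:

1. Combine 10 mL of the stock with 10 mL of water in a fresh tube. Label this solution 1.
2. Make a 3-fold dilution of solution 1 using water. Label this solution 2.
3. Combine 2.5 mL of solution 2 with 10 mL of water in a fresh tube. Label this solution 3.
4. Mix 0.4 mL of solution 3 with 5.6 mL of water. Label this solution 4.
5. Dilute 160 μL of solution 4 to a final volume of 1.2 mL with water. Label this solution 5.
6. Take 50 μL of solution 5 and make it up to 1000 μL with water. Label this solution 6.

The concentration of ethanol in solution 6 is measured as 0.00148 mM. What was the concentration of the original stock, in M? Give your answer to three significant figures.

Step 1: 10 mL + 10 mL = 20 mL total → factor 20/10 = 2
Step 2: 3-fold → factor 3
Step 3: 2.5 mL + 10 mL = 12.5 mL total → factor 12.5/2.5 = 5
Step 4: 0.4 mL + 5.6 mL = 6 mL total → factor 6/0.4 = 15
Step 5: 160 μL brought to 1.2 mL → factor 1200/160 = 7.5
Step 6: 50 μL brought to 1000 μL → factor 1000/50 = 20
Overall dilution factor = 2 × 3 × 5 × 15 × 7.5 × 20 = 67500
Stock = 0.00148 mM × 67500 = 99.90 mM = 0.0999 M

0.0999 M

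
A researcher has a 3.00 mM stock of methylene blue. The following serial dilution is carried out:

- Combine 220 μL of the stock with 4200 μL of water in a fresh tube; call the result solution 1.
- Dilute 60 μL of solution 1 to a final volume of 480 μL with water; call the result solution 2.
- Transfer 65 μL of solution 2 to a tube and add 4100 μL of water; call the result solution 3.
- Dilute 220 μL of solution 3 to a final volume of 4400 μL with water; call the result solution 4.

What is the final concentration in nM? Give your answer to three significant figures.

Step 1: 220 μL + 4200 μL = 4420 μL total → factor 4420/220 = 20.091
Step 2: 60 μL brought to 480 μL → factor 480/60 = 8
Step 3: 65 μL + 4100 μL = 4165 μL total → factor 4165/65 = 64.077
Step 4: 220 μL brought to 4400 μL → factor 4400/220 = 20
Overall dilution factor = 20.091 × 8 × 64.077 × 20 = 2.0598 × 10^5
Final = 3.00 mM / 2.0598 × 10^5 = 1.456 × 10^-5 mM = 14.6 nM

14.6 nM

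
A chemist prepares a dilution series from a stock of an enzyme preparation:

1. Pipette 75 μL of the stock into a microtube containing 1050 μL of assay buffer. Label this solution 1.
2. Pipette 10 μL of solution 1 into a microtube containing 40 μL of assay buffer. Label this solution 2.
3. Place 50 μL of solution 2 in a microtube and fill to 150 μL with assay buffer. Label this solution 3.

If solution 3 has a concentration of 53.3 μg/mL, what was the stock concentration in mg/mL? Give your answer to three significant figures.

12.0 mg/mL

Step 1: 75 μL + 1050 μL = 1125 μL total → factor 1125/75 = 15
Step 2: 10 μL + 40 μL = 50 μL total → factor 50/10 = 5
Step 3: 50 μL brought to 150 μL → factor 150/50 = 3
Overall dilution factor = 15 × 5 × 3 = 225
Stock = 53.3 μg/mL × 225 = 1.199 × 10^4 μg/mL = 12.0 mg/mL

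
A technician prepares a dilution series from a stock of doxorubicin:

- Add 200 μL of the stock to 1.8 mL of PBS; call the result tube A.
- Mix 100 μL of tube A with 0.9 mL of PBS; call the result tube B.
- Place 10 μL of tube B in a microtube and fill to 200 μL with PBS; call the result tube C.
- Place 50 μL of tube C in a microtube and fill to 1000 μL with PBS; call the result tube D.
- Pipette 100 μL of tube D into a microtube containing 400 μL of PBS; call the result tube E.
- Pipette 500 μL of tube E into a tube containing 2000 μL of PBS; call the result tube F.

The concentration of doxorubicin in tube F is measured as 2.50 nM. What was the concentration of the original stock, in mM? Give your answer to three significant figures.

Step 1: 200 μL + 1.8 mL = 2000 μL total → factor 2000/200 = 10
Step 2: 100 μL + 0.9 mL = 1000 μL total → factor 1000/100 = 10
Step 3: 10 μL brought to 200 μL → factor 200/10 = 20
Step 4: 50 μL brought to 1000 μL → factor 1000/50 = 20
Step 5: 100 μL + 400 μL = 500 μL total → factor 500/100 = 5
Step 6: 500 μL + 2000 μL = 2500 μL total → factor 2500/500 = 5
Overall dilution factor = 10 × 10 × 20 × 20 × 5 × 5 = 1 × 10^6
Stock = 2.50 nM × 1 × 10^6 = 2.500 × 10^6 nM = 2.50 mM

2.50 mM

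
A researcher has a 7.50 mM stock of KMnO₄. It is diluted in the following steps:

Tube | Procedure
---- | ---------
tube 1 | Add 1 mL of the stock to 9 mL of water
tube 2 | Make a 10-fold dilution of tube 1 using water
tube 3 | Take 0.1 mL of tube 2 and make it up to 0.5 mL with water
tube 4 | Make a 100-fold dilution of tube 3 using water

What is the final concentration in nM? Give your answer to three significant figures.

Step 1: 1 mL + 9 mL = 10 mL total → factor 10/1 = 10
Step 2: 10-fold → factor 10
Step 3: 0.1 mL brought to 0.5 mL → factor 0.5/0.1 = 5
Step 4: 100-fold → factor 100
Overall dilution factor = 10 × 10 × 5 × 100 = 50000
Final = 7.50 mM / 50000 = 0.0001500 mM = 150 nM

150 nM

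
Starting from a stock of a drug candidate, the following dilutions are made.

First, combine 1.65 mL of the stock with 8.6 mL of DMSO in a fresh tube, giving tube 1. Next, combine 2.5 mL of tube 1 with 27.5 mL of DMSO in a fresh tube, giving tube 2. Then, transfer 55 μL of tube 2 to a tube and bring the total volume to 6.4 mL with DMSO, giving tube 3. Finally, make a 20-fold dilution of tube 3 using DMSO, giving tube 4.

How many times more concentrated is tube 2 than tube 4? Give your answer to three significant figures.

Step 1: 1.65 mL + 8.6 mL = 10.25 mL total → factor 10.25/1.65 = 6.2121
Step 2: 2.5 mL + 27.5 mL = 30 mL total → factor 30/2.5 = 12
Step 3: 55 μL brought to 6.4 mL → factor 6400/55 = 116.36
Step 4: 20-fold → factor 20
Dilution factor to tube 2 = 74.545; to tube 4 = 1.7349 × 10^5
[tube 2]/[tube 4] = (factor to tube 4)/(factor to tube 2) = 1.7349 × 10^5/74.545 = 2.33 × 10^3

2.33 × 10^3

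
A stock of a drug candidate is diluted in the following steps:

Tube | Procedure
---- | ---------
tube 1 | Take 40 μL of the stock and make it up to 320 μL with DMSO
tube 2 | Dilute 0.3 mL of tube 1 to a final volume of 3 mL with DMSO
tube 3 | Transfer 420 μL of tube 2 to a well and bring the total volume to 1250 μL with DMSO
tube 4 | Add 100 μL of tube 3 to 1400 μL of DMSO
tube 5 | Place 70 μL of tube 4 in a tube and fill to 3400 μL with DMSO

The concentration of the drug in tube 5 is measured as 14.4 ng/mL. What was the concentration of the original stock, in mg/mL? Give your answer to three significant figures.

Step 1: 40 μL brought to 320 μL → factor 320/40 = 8
Step 2: 0.3 mL brought to 3 mL → factor 3/0.3 = 10
Step 3: 420 μL brought to 1250 μL → factor 1250/420 = 2.9762
Step 4: 100 μL + 1400 μL = 1500 μL total → factor 1500/100 = 15
Step 5: 70 μL brought to 3400 μL → factor 3400/70 = 48.571
Overall dilution factor = 8 × 10 × 2.9762 × 15 × 48.571 = 1.7347 × 10^5
Stock = 14.4 ng/mL × 1.7347 × 10^5 = 2.498 × 10^6 ng/mL = 2.50 mg/mL

2.50 mg/mL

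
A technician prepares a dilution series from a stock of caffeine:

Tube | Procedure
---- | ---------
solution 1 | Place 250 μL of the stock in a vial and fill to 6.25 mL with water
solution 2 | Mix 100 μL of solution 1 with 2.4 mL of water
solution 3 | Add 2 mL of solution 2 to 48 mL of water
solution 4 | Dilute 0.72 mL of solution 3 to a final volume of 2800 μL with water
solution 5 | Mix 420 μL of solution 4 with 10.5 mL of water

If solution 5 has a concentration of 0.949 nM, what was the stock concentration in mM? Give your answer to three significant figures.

Step 1: 250 μL brought to 6.25 mL → factor 6250/250 = 25
Step 2: 100 μL + 2.4 mL = 2500 μL total → factor 2500/100 = 25
Step 3: 2 mL + 48 mL = 50 mL total → factor 50/2 = 25
Step 4: 0.72 mL brought to 2800 μL → factor 2.8/0.72 = 3.8889
Step 5: 420 μL + 10.5 mL = 10920 μL total → factor 10920/420 = 26
Overall dilution factor = 25 × 25 × 25 × 3.8889 × 26 = 1.5799 × 10^6
Stock = 0.949 nM × 1.5799 × 10^6 = 1.499 × 10^6 nM = 1.50 mM

1.50 mM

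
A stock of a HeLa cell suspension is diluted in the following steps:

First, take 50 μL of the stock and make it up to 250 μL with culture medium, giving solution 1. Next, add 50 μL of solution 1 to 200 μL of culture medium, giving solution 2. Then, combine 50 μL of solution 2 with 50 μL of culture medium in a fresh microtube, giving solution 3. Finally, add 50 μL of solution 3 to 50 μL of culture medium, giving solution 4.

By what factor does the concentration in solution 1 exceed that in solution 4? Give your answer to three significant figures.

Step 1: 50 μL brought to 250 μL → factor 250/50 = 5
Step 2: 50 μL + 200 μL = 250 μL total → factor 250/50 = 5
Step 3: 50 μL + 50 μL = 100 μL total → factor 100/50 = 2
Step 4: 50 μL + 50 μL = 100 μL total → factor 100/50 = 2
Dilution factor to solution 1 = 5; to solution 4 = 100
[solution 1]/[solution 4] = (factor to solution 4)/(factor to solution 1) = 100/5 = 20.0

20.0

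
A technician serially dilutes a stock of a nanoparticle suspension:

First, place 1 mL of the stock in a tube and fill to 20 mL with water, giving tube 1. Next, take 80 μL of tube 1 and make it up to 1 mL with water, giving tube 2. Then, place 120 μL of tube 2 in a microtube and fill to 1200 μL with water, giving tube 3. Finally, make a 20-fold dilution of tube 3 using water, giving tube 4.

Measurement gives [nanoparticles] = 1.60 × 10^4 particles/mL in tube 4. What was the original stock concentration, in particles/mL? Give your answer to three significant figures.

8.00 × 10^8 particles/mL

Step 1: 1 mL brought to 20 mL → factor 20/1 = 20
Step 2: 80 μL brought to 1 mL → factor 1000/80 = 12.5
Step 3: 120 μL brought to 1200 μL → factor 1200/120 = 10
Step 4: 20-fold → factor 20
Overall dilution factor = 20 × 12.5 × 10 × 20 = 50000
Stock = 1.60 × 10^4 particles/mL × 50000 = 8.00 × 10^8 particles/mL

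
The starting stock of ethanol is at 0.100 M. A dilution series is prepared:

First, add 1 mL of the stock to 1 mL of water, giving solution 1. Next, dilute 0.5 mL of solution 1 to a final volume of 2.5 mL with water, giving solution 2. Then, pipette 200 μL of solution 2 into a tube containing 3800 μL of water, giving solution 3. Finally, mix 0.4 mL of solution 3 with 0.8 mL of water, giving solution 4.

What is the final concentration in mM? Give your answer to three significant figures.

0.167 mM

Step 1: 1 mL + 1 mL = 2 mL total → factor 2/1 = 2
Step 2: 0.5 mL brought to 2.5 mL → factor 2.5/0.5 = 5
Step 3: 200 μL + 3800 μL = 4000 μL total → factor 4000/200 = 20
Step 4: 0.4 mL + 0.8 mL = 1.2 mL total → factor 1.2/0.4 = 3
Overall dilution factor = 2 × 5 × 20 × 3 = 600
Final = 0.100 M / 600 = 0.0001667 M = 0.167 mM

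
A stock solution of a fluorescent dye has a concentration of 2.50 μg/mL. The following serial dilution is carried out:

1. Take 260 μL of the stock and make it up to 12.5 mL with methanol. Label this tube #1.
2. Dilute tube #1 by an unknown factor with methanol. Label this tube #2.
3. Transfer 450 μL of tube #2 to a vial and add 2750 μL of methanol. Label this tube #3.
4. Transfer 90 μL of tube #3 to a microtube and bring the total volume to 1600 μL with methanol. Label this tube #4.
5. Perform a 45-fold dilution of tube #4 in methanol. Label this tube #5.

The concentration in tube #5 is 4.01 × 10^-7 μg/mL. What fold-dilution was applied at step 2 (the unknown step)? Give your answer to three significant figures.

Step 1: 260 μL brought to 12.5 mL → factor 12500/260 = 48.077
Step 2: unknown factor x
Step 3: 450 μL + 2750 μL = 3200 μL total → factor 3200/450 = 7.1111
Step 4: 90 μL brought to 1600 μL → factor 1600/90 = 17.778
Step 5: 45-fold → factor 45
Product of known-step factors = 2.735 × 10^5
Overall factor = 2.50 μg/mL / (4.01 × 10^-7 μg/mL) = 6.2344 × 10^6
x = 6.2344 × 10^6 / 2.735 × 10^5 = 22.8

22.8-fold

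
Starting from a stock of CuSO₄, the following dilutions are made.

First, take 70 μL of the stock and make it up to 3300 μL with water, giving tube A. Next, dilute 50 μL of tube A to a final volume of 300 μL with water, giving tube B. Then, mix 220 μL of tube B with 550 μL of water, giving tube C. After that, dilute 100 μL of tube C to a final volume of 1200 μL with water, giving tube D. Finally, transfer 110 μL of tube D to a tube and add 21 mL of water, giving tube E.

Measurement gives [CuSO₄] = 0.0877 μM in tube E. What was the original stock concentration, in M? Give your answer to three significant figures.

0.200 M

Step 1: 70 μL brought to 3300 μL → factor 3300/70 = 47.143
Step 2: 50 μL brought to 300 μL → factor 300/50 = 6
Step 3: 220 μL + 550 μL = 770 μL total → factor 770/220 = 3.5
Step 4: 100 μL brought to 1200 μL → factor 1200/100 = 12
Step 5: 110 μL + 21 mL = 21110 μL total → factor 21110/110 = 191.91
Overall dilution factor = 47.143 × 6 × 3.5 × 12 × 191.91 = 2.2799 × 10^6
Stock = 0.0877 μM × 2.2799 × 10^6 = 1.999 × 10^5 μM = 0.200 M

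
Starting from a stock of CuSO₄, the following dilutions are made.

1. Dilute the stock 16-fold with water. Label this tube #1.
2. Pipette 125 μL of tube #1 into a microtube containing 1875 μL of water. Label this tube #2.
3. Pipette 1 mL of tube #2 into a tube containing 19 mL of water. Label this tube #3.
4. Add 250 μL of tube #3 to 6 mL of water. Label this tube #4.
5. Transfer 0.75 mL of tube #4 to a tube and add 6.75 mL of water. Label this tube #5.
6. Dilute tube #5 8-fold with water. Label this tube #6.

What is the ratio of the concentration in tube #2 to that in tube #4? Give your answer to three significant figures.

Step 1: 16-fold → factor 16
Step 2: 125 μL + 1875 μL = 2000 μL total → factor 2000/125 = 16
Step 3: 1 mL + 19 mL = 20 mL total → factor 20/1 = 20
Step 4: 250 μL + 6 mL = 6250 μL total → factor 6250/250 = 25
Dilution factor to tube #2 = 256; to tube #4 = 1.28 × 10^5
[tube #2]/[tube #4] = (factor to tube #4)/(factor to tube #2) = 1.28 × 10^5/256 = 500

500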